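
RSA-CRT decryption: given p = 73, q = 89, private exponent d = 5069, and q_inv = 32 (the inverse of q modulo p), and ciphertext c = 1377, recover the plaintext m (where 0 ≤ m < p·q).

2857

d_p = d mod (p−1) = 5069 mod 72 = 29; d_q = d mod (q−1) = 53.
m₁ = c^(d_p) mod p: c ≡ 63 (mod 73), and 63^29 mod 73 = 10.
m₂ = c^(d_q) mod q: c ≡ 42 (mod 89), and 42^53 mod 89 = 9.
h = q_inv·(m₁ − m₂) mod p = 32·(10 − 9) mod 73 = 32.
m = m₂ + h·q = 9 + 32·89 = 2857.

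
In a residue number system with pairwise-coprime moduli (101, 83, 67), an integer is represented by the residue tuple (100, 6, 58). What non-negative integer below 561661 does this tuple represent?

235228

The moduli are pairwise coprime; N = 101·83·67 = 561661.
N/101 = 5561; 5561 ≡ 6 (mod 101); 6·17 ≡ 1, so inverse 17.
N/83 = 6767; 6767 ≡ 44 (mod 83); 44·17 ≡ 1, so inverse 17.
N/67 = 8383; 8383 ≡ 8 (mod 67); 8·42 ≡ 1, so inverse 42.
x ≡ 100·5561·17 + 6·6767·17 + 58·8383·42 = 30564922.
30564922 mod 561661 = 235228.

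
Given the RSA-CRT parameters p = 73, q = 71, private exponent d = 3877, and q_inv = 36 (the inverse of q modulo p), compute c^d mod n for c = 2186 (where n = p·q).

d_p = d mod (p−1) = 3877 mod 72 = 61; d_q = d mod (q−1) = 27.
m₁ = c^(d_p) mod p: c ≡ 69 (mod 73), and 69^61 mod 73 = 41.
m₂ = c^(d_q) mod q: c ≡ 56 (mod 71), and 56^27 mod 71 = 53.
h = q_inv·(m₁ − m₂) mod p = 36·(41 − 53) mod 73 = 6.
m = m₂ + h·q = 53 + 6·71 = 479.

479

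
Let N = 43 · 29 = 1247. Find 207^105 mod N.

Mod 43: 207 ≡ 35; by Fermat, exponent reduces to 105 mod 42 = 21; 35^21 ≡ 1 (mod 43).
Mod 29: 207 ≡ 4; by Fermat, exponent reduces to 105 mod 28 = 21; 4^21 ≡ 28 (mod 29).
Combine by CRT: x ≡ 1 (mod 43), x ≡ 28 (mod 29) ⇒ x ≡ 173 (mod 1247).

173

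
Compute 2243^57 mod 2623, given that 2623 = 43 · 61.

1160

Mod 43: 2243 ≡ 7; by Fermat, exponent reduces to 57 mod 42 = 15; 7^15 ≡ 42 (mod 43).
Mod 61: 2243 ≡ 47; 47^57 ≡ 1 (mod 61).
Combine by CRT: x ≡ 42 (mod 43), x ≡ 1 (mod 61) ⇒ x ≡ 1160 (mod 2623).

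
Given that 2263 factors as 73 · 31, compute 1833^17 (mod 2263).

Mod 73: 1833 ≡ 8; 8^17 ≡ 64 (mod 73).
Mod 31: 1833 ≡ 4; 4^17 ≡ 16 (mod 31).
Combine by CRT: x ≡ 64 (mod 73), x ≡ 16 (mod 31) ⇒ x ≡ 1597 (mod 2263).

1597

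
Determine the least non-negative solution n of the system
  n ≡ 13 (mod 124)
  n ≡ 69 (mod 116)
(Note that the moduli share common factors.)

Combine the congruences pairwise.
gcd(124, 116) = 4 and 4 | (69 − 13), so the pair is consistent; merging gives n ≡ 881 (mod 3596), where 3596 = lcm(124, 116).
The solution is unique modulo lcm(124, 116) = 3596.

881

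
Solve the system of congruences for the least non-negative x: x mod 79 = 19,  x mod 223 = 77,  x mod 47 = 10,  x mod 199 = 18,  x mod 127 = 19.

18719691815

The moduli are pairwise coprime; N = 79·223·47·199·127 = 20926018727.
N/79 = 264886313; 264886313 ≡ 24 (mod 79); 24·56 ≡ 1, so inverse 56.
N/223 = 93838649; 93838649 ≡ 26 (mod 223); 26·163 ≡ 1, so inverse 163.
N/47 = 445234441; 445234441 ≡ 10 (mod 47); 10·33 ≡ 1, so inverse 33.
N/199 = 105155873; 105155873 ≡ 94 (mod 199); 94·36 ≡ 1, so inverse 36.
N/127 = 164771801; 164771801 ≡ 96 (mod 127); 96·86 ≡ 1, so inverse 86.
x ≡ 19·264886313·56 + 77·93838649·163 + 10·445234441·33 + 18·105155873·36 + 19·164771801·86 = 1943913414699.
1943913414699 mod 20926018727 = 18719691815.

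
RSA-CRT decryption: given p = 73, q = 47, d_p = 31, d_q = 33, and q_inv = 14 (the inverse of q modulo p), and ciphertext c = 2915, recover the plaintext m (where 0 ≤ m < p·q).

2727

m₁ = c^(d_p) mod p: c ≡ 68 (mod 73), and 68^31 mod 73 = 26.
m₂ = c^(d_q) mod q: c ≡ 1 (mod 47), and 1^33 mod 47 = 1.
h = q_inv·(m₁ − m₂) mod p = 14·(26 − 1) mod 73 = 58.
m = m₂ + h·q = 1 + 58·47 = 2727.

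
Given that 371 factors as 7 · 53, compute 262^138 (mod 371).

64

Mod 7: 262 ≡ 3; since 6 | 138, by Fermat 3^138 ≡ 1 (mod 7).
Mod 53: 262 ≡ 50; by Fermat, exponent reduces to 138 mod 52 = 34; 50^34 ≡ 11 (mod 53).
Combine by CRT: x ≡ 1 (mod 7), x ≡ 11 (mod 53) ⇒ x ≡ 64 (mod 371).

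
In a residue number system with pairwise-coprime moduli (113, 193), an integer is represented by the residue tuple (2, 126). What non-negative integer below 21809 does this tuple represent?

7460

Combine the congruences pairwise.
From x ≡ 2 (mod 113) write x = 2 + 113t. Substituting into x ≡ 126 (mod 193) gives 113t ≡ 124 (mod 193), and since 113⁻¹ ≡ 41 (mod 193), t ≡ 66. Hence x ≡ 2 + 113·66 = 7460 (mod 21809).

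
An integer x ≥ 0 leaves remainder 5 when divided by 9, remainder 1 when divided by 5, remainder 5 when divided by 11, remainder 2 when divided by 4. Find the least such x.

1886

From x ≡ 5 (mod 9) write x = 5 + 9t. Substituting into x ≡ 1 (mod 5) gives 9t ≡ 1 (mod 5), and since 4⁻¹ ≡ 4 (mod 5), t ≡ 4. Hence x ≡ 5 + 9·4 = 41 (mod 45).
From x ≡ 41 (mod 45) write x = 41 + 45t. Substituting into x ≡ 5 (mod 11) gives 45t ≡ 8 (mod 11), and since 1⁻¹ ≡ 1 (mod 11), t ≡ 8. Hence x ≡ 41 + 45·8 = 401 (mod 495).
From x ≡ 401 (mod 495) write x = 401 + 495t. Substituting into x ≡ 2 (mod 4) gives 495t ≡ 1 (mod 4), and since 3⁻¹ ≡ 3 (mod 4), t ≡ 3. Hence x ≡ 401 + 495·3 = 1886 (mod 1980).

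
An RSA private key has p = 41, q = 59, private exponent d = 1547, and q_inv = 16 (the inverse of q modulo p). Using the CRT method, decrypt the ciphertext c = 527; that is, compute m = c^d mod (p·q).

d_p = d mod (p−1) = 1547 mod 40 = 27; d_q = d mod (q−1) = 39.
m₁ = c^(d_p) mod p: c ≡ 35 (mod 41), and 35^27 mod 41 = 29.
m₂ = c^(d_q) mod q: c ≡ 55 (mod 59), and 55^39 mod 59 = 31.
h = q_inv·(m₁ − m₂) mod p = 16·(29 − 31) mod 41 = 9.
m = m₂ + h·q = 31 + 9·59 = 562.

562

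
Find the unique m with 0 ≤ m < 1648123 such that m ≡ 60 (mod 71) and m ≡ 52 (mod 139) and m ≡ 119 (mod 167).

1128037

From m ≡ 60 (mod 71) write m = 60 + 71t. Substituting into m ≡ 52 (mod 139) gives 71t ≡ 131 (mod 139), and since 71⁻¹ ≡ 47 (mod 139), t ≡ 41. Hence m ≡ 60 + 71·41 = 2971 (mod 9869).
From m ≡ 2971 (mod 9869) write m = 2971 + 9869t. Substituting into m ≡ 119 (mod 167) gives 9869t ≡ 154 (mod 167), and since 16⁻¹ ≡ 94 (mod 167), t ≡ 114. Hence m ≡ 2971 + 9869·114 = 1128037 (mod 1648123).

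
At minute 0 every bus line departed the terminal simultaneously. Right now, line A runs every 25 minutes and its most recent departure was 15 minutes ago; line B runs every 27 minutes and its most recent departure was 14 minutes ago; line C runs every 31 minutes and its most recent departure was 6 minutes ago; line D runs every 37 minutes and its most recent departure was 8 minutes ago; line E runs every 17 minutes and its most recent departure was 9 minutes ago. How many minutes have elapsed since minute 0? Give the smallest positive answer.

339890

The moduli are pairwise coprime; N = 25·27·31·37·17 = 13161825.
N/25 = 526473; 526473 ≡ 23 (mod 25); 23·12 ≡ 1, so inverse 12.
N/27 = 487475; 487475 ≡ 17 (mod 27); 17·8 ≡ 1, so inverse 8.
N/31 = 424575; 424575 ≡ 30 (mod 31); 30·30 ≡ 1, so inverse 30.
N/37 = 355725; 355725 ≡ 7 (mod 37); 7·16 ≡ 1, so inverse 16.
N/17 = 774225; 774225 ≡ 11 (mod 17); 11·14 ≡ 1, so inverse 14.
t ≡ 15·526473·12 + 14·487475·8 + 6·424575·30 + 8·355725·16 + 9·774225·14 = 368870990.
368870990 mod 13161825 = 339890.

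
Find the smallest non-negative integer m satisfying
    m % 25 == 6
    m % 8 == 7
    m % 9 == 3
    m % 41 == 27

The moduli are pairwise coprime; N = 25·8·9·41 = 73800.
N/25 = 2952; 2952 ≡ 2 (mod 25); 2·13 ≡ 1, so inverse 13.
N/8 = 9225; 9225 ≡ 1 (mod 8), inverse 1.
N/9 = 8200; 8200 ≡ 1 (mod 9), inverse 1.
N/41 = 1800; 1800 ≡ 37 (mod 41); 37·10 ≡ 1, so inverse 10.
m ≡ 6·2952·13 + 7·9225·1 + 3·8200·1 + 27·1800·10 = 805431.
805431 mod 73800 = 67431.

67431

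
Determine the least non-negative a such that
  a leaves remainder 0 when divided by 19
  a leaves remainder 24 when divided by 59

From a ≡ 0 (mod 19) write a = 0 + 19t. Substituting into a ≡ 24 (mod 59) gives 19t ≡ 24 (mod 59), and since 19⁻¹ ≡ 28 (mod 59), t ≡ 23. Hence a ≡ 0 + 19·23 = 437 (mod 1121).

437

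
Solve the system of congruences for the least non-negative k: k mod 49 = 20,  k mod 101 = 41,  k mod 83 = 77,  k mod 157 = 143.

From k ≡ 20 (mod 49) write k = 20 + 49t. Substituting into k ≡ 41 (mod 101) gives 49t ≡ 21 (mod 101), and since 49⁻¹ ≡ 33 (mod 101), t ≡ 87. Hence k ≡ 20 + 49·87 = 4283 (mod 4949).
From k ≡ 4283 (mod 4949) write k = 4283 + 4949t. Substituting into k ≡ 77 (mod 83) gives 4949t ≡ 27 (mod 83), and since 52⁻¹ ≡ 8 (mod 83), t ≡ 50. Hence k ≡ 4283 + 4949·50 = 251733 (mod 410767).
From k ≡ 251733 (mod 410767) write k = 251733 + 410767t. Substituting into k ≡ 143 (mod 157) gives 410767t ≡ 81 (mod 157), and since 55⁻¹ ≡ 20 (mod 157), t ≡ 50. Hence k ≡ 251733 + 410767·50 = 20790083 (mod 64490419).

20790083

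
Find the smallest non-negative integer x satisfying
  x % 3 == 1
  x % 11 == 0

Combine the congruences pairwise.
From x ≡ 1 (mod 3) write x = 1 + 3t. Substituting into x ≡ 0 (mod 11) gives 3t ≡ 10 (mod 11), and since 3⁻¹ ≡ 4 (mod 11), t ≡ 7. Hence x ≡ 1 + 3·7 = 22 (mod 33).

22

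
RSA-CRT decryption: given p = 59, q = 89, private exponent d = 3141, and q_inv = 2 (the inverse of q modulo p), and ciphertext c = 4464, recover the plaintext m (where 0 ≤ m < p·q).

d_p = d mod (p−1) = 3141 mod 58 = 9; d_q = d mod (q−1) = 61.
m₁ = c^(d_p) mod p: c ≡ 39 (mod 59), and 39^9 mod 59 = 18.
m₂ = c^(d_q) mod q: c ≡ 14 (mod 89), and 14^61 mod 89 = 41.
h = q_inv·(m₁ − m₂) mod p = 2·(18 − 41) mod 59 = 13.
m = m₂ + h·q = 41 + 13·89 = 1198.

1198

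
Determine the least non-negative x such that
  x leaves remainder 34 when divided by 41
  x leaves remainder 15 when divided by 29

1059

From x ≡ 34 (mod 41) write x = 34 + 41t. Substituting into x ≡ 15 (mod 29) gives 41t ≡ 10 (mod 29), and since 12⁻¹ ≡ 17 (mod 29), t ≡ 25. Hence x ≡ 34 + 41·25 = 1059 (mod 1189).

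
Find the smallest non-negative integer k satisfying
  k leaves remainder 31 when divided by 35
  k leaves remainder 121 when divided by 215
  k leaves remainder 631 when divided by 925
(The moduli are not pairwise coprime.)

gcd(35, 215) = 5 and 5 | (121 − 31), so the pair is consistent; merging gives k ≡ 766 (mod 1505), where 1505 = lcm(35, 215).
gcd(1505, 925) = 5 and 5 | (631 − 766), so the pair is consistent; merging gives k ≡ 170831 (mod 278425), where 278425 = lcm(1505, 925).
The solution is unique modulo lcm(35, 215, 925) = 278425.

170831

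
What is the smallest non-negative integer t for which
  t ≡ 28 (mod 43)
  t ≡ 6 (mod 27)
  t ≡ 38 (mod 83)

The moduli are pairwise coprime; N = 43·27·83 = 96363.
N/43 = 2241; 2241 ≡ 5 (mod 43); 5·26 ≡ 1, so inverse 26.
N/27 = 3569; 3569 ≡ 5 (mod 27); 5·11 ≡ 1, so inverse 11.
N/83 = 1161; 1161 ≡ 82 (mod 83); 82·82 ≡ 1, so inverse 82.
t ≡ 28·2241·26 + 6·3569·11 + 38·1161·82 = 5484678.
5484678 mod 96363 = 88350.

88350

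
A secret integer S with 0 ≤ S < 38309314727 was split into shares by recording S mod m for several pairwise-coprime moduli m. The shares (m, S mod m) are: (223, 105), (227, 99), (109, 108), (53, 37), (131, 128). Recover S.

The moduli are pairwise coprime; N = 223·227·109·53·131 = 38309314727.
N/223 = 171790649; 171790649 ≡ 146 (mod 223); 146·139 ≡ 1, so inverse 139.
N/227 = 168763501; 168763501 ≡ 124 (mod 227); 124·119 ≡ 1, so inverse 119.
N/109 = 351461603; 351461603 ≡ 41 (mod 109); 41·8 ≡ 1, so inverse 8.
N/53 = 722817259; 722817259 ≡ 26 (mod 53); 26·51 ≡ 1, so inverse 51.
N/131 = 292437517; 292437517 ≡ 60 (mod 131); 60·107 ≡ 1, so inverse 107.
S ≡ 105·171790649·139 + 99·168763501·119 + 108·351461603·8 + 37·722817259·51 + 128·292437517·107 = 10168330552993.
10168330552993 mod 38309314727 = 16362150338.

16362150338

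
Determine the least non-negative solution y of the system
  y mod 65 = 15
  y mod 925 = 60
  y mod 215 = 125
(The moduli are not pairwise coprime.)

gcd(65, 925) = 5 and 5 | (60 − 15), so the pair is consistent; merging gives y ≡ 9310 (mod 12025), where 12025 = lcm(65, 925).
gcd(12025, 215) = 5 and 5 | (125 − 9310), so the pair is consistent; merging gives y ≡ 478285 (mod 517075), where 517075 = lcm(12025, 215).
The solution is unique modulo lcm(65, 925, 215) = 517075.

478285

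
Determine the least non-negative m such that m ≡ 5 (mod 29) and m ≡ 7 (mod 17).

From m ≡ 5 (mod 29) write m = 5 + 29t. Substituting into m ≡ 7 (mod 17) gives 29t ≡ 2 (mod 17), and since 12⁻¹ ≡ 10 (mod 17), t ≡ 3. Hence m ≡ 5 + 29·3 = 92 (mod 493).

92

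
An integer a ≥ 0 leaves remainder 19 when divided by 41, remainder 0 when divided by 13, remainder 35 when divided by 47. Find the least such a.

21749

The moduli are pairwise coprime; N = 41·13·47 = 25051.
N/41 = 611; 611 ≡ 37 (mod 41); 37·10 ≡ 1, so inverse 10.
N/13 = 1927; 1927 ≡ 3 (mod 13); 3·9 ≡ 1, so inverse 9.
N/47 = 533; 533 ≡ 16 (mod 47); 16·3 ≡ 1, so inverse 3.
a ≡ 19·611·10 + 0·1927·9 + 35·533·3 = 172055.
172055 mod 25051 = 21749.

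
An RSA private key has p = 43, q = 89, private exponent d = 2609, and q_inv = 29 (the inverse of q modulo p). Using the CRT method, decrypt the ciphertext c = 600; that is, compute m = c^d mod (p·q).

d_p = d mod (p−1) = 2609 mod 42 = 5; d_q = d mod (q−1) = 57.
m₁ = c^(d_p) mod p: c ≡ 41 (mod 43), and 41^5 mod 43 = 11.
m₂ = c^(d_q) mod q: c ≡ 66 (mod 89), and 66^57 mod 89 = 82.
h = q_inv·(m₁ − m₂) mod p = 29·(11 − 82) mod 43 = 5.
m = m₂ + h·q = 82 + 5·89 = 527.

527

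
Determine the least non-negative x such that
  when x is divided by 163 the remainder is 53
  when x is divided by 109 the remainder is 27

Combine the congruences pairwise.
From x ≡ 53 (mod 163) write x = 53 + 163t. Substituting into x ≡ 27 (mod 109) gives 163t ≡ 83 (mod 109), and since 54⁻¹ ≡ 107 (mod 109), t ≡ 52. Hence x ≡ 53 + 163·52 = 8529 (mod 17767).

8529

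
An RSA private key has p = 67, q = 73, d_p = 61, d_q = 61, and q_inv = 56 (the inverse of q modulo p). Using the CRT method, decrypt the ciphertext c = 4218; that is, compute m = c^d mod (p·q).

m₁ = c^(d_p) mod p: c ≡ 64 (mod 67), and 64^61 mod 67 = 59.
m₂ = c^(d_q) mod q: c ≡ 57 (mod 73), and 57^61 mod 73 = 71.
h = q_inv·(m₁ − m₂) mod p = 56·(59 − 71) mod 67 = 65.
m = m₂ + h·q = 71 + 65·73 = 4816.

4816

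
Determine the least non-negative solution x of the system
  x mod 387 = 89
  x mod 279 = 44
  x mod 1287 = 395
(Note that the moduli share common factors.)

1570535

Combine the congruences pairwise.
gcd(387, 279) = 9 and 9 | (44 − 89), so the pair is consistent; merging gives x ≡ 10925 (mod 11997), where 11997 = lcm(387, 279).
gcd(11997, 1287) = 9 and 9 | (395 − 10925), so the pair is consistent; merging gives x ≡ 1570535 (mod 1715571), where 1715571 = lcm(11997, 1287).
The solution is unique modulo lcm(387, 279, 1287) = 1715571.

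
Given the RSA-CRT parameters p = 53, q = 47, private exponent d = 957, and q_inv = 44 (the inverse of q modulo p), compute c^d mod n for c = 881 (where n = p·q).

d_p = d mod (p−1) = 957 mod 52 = 21; d_q = d mod (q−1) = 37.
m₁ = c^(d_p) mod p: c ≡ 33 (mod 53), and 33^21 mod 53 = 14.
m₂ = c^(d_q) mod q: c ≡ 35 (mod 47), and 35^37 mod 47 = 22.
h = q_inv·(m₁ − m₂) mod p = 44·(14 − 22) mod 53 = 19.
m = m₂ + h·q = 22 + 19·47 = 915.

915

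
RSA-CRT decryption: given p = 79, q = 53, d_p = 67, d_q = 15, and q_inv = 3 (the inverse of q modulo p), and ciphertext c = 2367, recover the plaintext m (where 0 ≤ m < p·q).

286

m₁ = c^(d_p) mod p: c ≡ 76 (mod 79), and 76^67 mod 79 = 49.
m₂ = c^(d_q) mod q: c ≡ 35 (mod 53), and 35^15 mod 53 = 21.
h = q_inv·(m₁ − m₂) mod p = 3·(49 − 21) mod 79 = 5.
m = m₂ + h·q = 21 + 5·53 = 286.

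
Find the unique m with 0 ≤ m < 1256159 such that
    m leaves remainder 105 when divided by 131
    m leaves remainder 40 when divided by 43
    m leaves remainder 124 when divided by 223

The moduli are pairwise coprime; N = 131·43·223 = 1256159.
N/131 = 9589; 9589 ≡ 26 (mod 131); 26·126 ≡ 1, so inverse 126.
N/43 = 29213; 29213 ≡ 16 (mod 43); 16·35 ≡ 1, so inverse 35.
N/223 = 5633; 5633 ≡ 58 (mod 223); 58·50 ≡ 1, so inverse 50.
m ≡ 105·9589·126 + 40·29213·35 + 124·5633·50 = 202685270.
202685270 mod 1256159 = 443671.

443671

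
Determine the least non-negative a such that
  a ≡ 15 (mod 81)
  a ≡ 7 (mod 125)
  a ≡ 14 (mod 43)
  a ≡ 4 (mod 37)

From a ≡ 15 (mod 81) write a = 15 + 81t. Substituting into a ≡ 7 (mod 125) gives 81t ≡ 117 (mod 125), and since 81⁻¹ ≡ 71 (mod 125), t ≡ 57. Hence a ≡ 15 + 81·57 = 4632 (mod 10125).
From a ≡ 4632 (mod 10125) write a = 4632 + 10125t. Substituting into a ≡ 14 (mod 43) gives 10125t ≡ 26 (mod 43), and since 20⁻¹ ≡ 28 (mod 43), t ≡ 40. Hence a ≡ 4632 + 10125·40 = 409632 (mod 435375).
From a ≡ 409632 (mod 435375) write a = 409632 + 435375t. Substituting into a ≡ 4 (mod 37) gives 435375t ≡ 36 (mod 37), and since 33⁻¹ ≡ 9 (mod 37), t ≡ 28. Hence a ≡ 409632 + 435375·28 = 12600132 (mod 16108875).

12600132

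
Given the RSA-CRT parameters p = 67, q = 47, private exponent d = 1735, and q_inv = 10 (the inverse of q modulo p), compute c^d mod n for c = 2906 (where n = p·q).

d_p = d mod (p−1) = 1735 mod 66 = 19; d_q = d mod (q−1) = 33.
m₁ = c^(d_p) mod p: c ≡ 25 (mod 67), and 25^19 mod 67 = 24.
m₂ = c^(d_q) mod q: c ≡ 39 (mod 47), and 39^33 mod 47 = 13.
h = q_inv·(m₁ − m₂) mod p = 10·(24 − 13) mod 67 = 43.
m = m₂ + h·q = 13 + 43·47 = 2034.

2034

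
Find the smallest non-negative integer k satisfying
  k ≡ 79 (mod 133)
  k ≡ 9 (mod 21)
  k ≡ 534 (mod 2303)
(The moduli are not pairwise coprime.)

Combine the congruences pairwise.
gcd(133, 21) = 7 and 7 | (9 − 79), so the pair is consistent; merging gives k ≡ 345 (mod 399), where 399 = lcm(133, 21).
gcd(399, 2303) = 7 and 7 | (534 − 345), so the pair is consistent; merging gives k ≡ 55806 (mod 131271), where 131271 = lcm(399, 2303).
The solution is unique modulo lcm(133, 21, 2303) = 131271.

55806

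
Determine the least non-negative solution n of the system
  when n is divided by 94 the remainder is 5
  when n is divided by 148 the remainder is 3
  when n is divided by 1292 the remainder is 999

1051395

gcd(94, 148) = 2 and 2 | (3 − 5), so the pair is consistent; merging gives n ≡ 1039 (mod 6956), where 6956 = lcm(94, 148).
gcd(6956, 1292) = 4 and 4 | (999 − 1039), so the pair is consistent; merging gives n ≡ 1051395 (mod 2246788), where 2246788 = lcm(6956, 1292).
The solution is unique modulo lcm(94, 148, 1292) = 2246788.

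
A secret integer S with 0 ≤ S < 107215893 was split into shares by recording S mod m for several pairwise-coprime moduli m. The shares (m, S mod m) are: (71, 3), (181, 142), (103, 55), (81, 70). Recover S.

The moduli are pairwise coprime; N = 71·181·103·81 = 107215893.
N/71 = 1510083; 1510083 ≡ 55 (mod 71); 55·31 ≡ 1, so inverse 31.
N/181 = 592353; 592353 ≡ 121 (mod 181); 121·3 ≡ 1, so inverse 3.
N/103 = 1040931; 1040931 ≡ 13 (mod 103); 13·8 ≡ 1, so inverse 8.
N/81 = 1323653; 1323653 ≡ 32 (mod 81); 32·38 ≡ 1, so inverse 38.
S ≡ 3·1510083·31 + 142·592353·3 + 55·1040931·8 + 70·1323653·38 = 4371706717.
4371706717 mod 107215893 = 83070997.

83070997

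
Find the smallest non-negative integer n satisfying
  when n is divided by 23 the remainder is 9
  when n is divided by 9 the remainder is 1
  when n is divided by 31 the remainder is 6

1711

The moduli are pairwise coprime; M = 23·9·31 = 6417.
M/23 = 279; 279 ≡ 3 (mod 23); 3·8 ≡ 1, so inverse 8.
M/9 = 713; 713 ≡ 2 (mod 9); 2·5 ≡ 1, so inverse 5.
M/31 = 207; 207 ≡ 21 (mod 31); 21·3 ≡ 1, so inverse 3.
n ≡ 9·279·8 + 1·713·5 + 6·207·3 = 27379.
27379 mod 6417 = 1711.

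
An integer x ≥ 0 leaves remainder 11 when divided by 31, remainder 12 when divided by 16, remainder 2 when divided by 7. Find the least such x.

2956

The moduli are pairwise coprime; N = 31·16·7 = 3472.
N/31 = 112; 112 ≡ 19 (mod 31); 19·18 ≡ 1, so inverse 18.
N/16 = 217; 217 ≡ 9 (mod 16); 9·9 ≡ 1, so inverse 9.
N/7 = 496; 496 ≡ 6 (mod 7); 6·6 ≡ 1, so inverse 6.
x ≡ 11·112·18 + 12·217·9 + 2·496·6 = 51564.
51564 mod 3472 = 2956.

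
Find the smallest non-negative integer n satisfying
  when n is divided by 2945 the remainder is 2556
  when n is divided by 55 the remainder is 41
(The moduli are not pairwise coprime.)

gcd(2945, 55) = 5 and 5 | (41 − 2556), so the pair is consistent; merging gives n ≡ 20226 (mod 32395), where 32395 = lcm(2945, 55).
The solution is unique modulo lcm(2945, 55) = 32395.

20226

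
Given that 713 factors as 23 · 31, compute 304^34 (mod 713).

87

Mod 23: 304 ≡ 5; by Fermat, exponent reduces to 34 mod 22 = 12; 5^12 ≡ 18 (mod 23).
Mod 31: 304 ≡ 25; by Fermat, exponent reduces to 34 mod 30 = 4; 25^4 ≡ 25 (mod 31).
Combine by CRT: x ≡ 18 (mod 23), x ≡ 25 (mod 31) ⇒ x ≡ 87 (mod 713).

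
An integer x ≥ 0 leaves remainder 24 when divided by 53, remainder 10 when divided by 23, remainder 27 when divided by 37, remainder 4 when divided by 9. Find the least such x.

The moduli are pairwise coprime; N = 53·23·37·9 = 405927.
N/53 = 7659; 7659 ≡ 27 (mod 53); 27·2 ≡ 1, so inverse 2.
N/23 = 17649; 17649 ≡ 8 (mod 23); 8·3 ≡ 1, so inverse 3.
N/37 = 10971; 10971 ≡ 19 (mod 37); 19·2 ≡ 1, so inverse 2.
N/9 = 45103; 45103 ≡ 4 (mod 9); 4·7 ≡ 1, so inverse 7.
x ≡ 24·7659·2 + 10·17649·3 + 27·10971·2 + 4·45103·7 = 2752420.
2752420 mod 405927 = 316858.

316858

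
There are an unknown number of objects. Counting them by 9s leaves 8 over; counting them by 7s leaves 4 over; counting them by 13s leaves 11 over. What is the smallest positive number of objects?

557

From N ≡ 8 (mod 9) write N = 8 + 9t. Substituting into N ≡ 4 (mod 7) gives 9t ≡ 3 (mod 7), and since 2⁻¹ ≡ 4 (mod 7), t ≡ 5. Hence N ≡ 8 + 9·5 = 53 (mod 63).
From N ≡ 53 (mod 63) write N = 53 + 63t. Substituting into N ≡ 11 (mod 13) gives 63t ≡ 10 (mod 13), and since 11⁻¹ ≡ 6 (mod 13), t ≡ 8. Hence N ≡ 53 + 63·8 = 557 (mod 819).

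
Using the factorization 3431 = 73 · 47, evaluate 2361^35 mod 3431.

Mod 73: 2361 ≡ 25; 25^35 ≡ 38 (mod 73).
Mod 47: 2361 ≡ 11; 11^35 ≡ 41 (mod 47).
Combine by CRT: x ≡ 38 (mod 73), x ≡ 41 (mod 47) ⇒ x ≡ 1498 (mod 3431).

1498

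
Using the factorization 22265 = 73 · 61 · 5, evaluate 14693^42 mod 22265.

Mod 73: 14693 ≡ 20; 20^42 ≡ 49 (mod 73).
Mod 61: 14693 ≡ 53; 53^42 ≡ 3 (mod 61).
Mod 5: 14693 ≡ 3; by Fermat, exponent reduces to 42 mod 4 = 2; 3^2 ≡ 4 (mod 5).
Combine by CRT: x ≡ 49 (mod 73), x ≡ 3 (mod 61), x ≡ 4 (mod 5) ⇒ x ≡ 16839 (mod 22265).

16839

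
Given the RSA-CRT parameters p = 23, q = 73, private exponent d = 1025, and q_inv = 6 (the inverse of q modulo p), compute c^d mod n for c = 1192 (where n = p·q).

d_p = d mod (p−1) = 1025 mod 22 = 13; d_q = d mod (q−1) = 17.
m₁ = c^(d_p) mod p: c ≡ 19 (mod 23), and 19^13 mod 23 = 7.
m₂ = c^(d_q) mod q: c ≡ 24 (mod 73), and 24^17 mod 73 = 3.
h = q_inv·(m₁ − m₂) mod p = 6·(7 − 3) mod 23 = 1.
m = m₂ + h·q = 3 + 1·73 = 76.

76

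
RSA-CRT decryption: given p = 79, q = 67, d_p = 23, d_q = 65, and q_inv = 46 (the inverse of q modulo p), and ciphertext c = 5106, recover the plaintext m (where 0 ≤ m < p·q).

2570

m₁ = c^(d_p) mod p: c ≡ 50 (mod 79), and 50^23 mod 79 = 42.
m₂ = c^(d_q) mod q: c ≡ 14 (mod 67), and 14^65 mod 67 = 24.
h = q_inv·(m₁ − m₂) mod p = 46·(42 − 24) mod 79 = 38.
m = m₂ + h·q = 24 + 38·67 = 2570.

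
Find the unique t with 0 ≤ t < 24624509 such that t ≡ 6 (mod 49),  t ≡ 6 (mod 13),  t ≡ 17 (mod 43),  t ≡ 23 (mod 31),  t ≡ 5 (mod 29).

5727273

The moduli are pairwise coprime; N = 49·13·43·31·29 = 24624509.
N/49 = 502541; 502541 ≡ 46 (mod 49); 46·16 ≡ 1, so inverse 16.
N/13 = 1894193; 1894193 ≡ 2 (mod 13); 2·7 ≡ 1, so inverse 7.
N/43 = 572663; 572663 ≡ 32 (mod 43); 32·39 ≡ 1, so inverse 39.
N/31 = 794339; 794339 ≡ 26 (mod 31); 26·6 ≡ 1, so inverse 6.
N/29 = 849121; 849121 ≡ 1 (mod 29), inverse 1.
t ≡ 6·502541·16 + 6·1894193·7 + 17·572663·39 + 23·794339·6 + 5·849121·1 = 621339998.
621339998 mod 24624509 = 5727273.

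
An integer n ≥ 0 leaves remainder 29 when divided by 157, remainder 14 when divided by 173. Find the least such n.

8664

From n ≡ 29 (mod 157) write n = 29 + 157t. Substituting into n ≡ 14 (mod 173) gives 157t ≡ 158 (mod 173), and since 157⁻¹ ≡ 54 (mod 173), t ≡ 55. Hence n ≡ 29 + 157·55 = 8664 (mod 27161).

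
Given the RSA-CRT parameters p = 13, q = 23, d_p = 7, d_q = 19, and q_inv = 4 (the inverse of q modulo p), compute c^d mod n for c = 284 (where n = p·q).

119

m₁ = c^(d_p) mod p: c ≡ 11 (mod 13), and 11^7 mod 13 = 2.
m₂ = c^(d_q) mod q: c ≡ 8 (mod 23), and 8^19 mod 23 = 4.
h = q_inv·(m₁ − m₂) mod p = 4·(2 − 4) mod 13 = 5.
m = m₂ + h·q = 4 + 5·23 = 119.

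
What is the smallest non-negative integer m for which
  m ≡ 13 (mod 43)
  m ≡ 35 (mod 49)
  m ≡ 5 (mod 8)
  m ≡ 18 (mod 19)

108717

From m ≡ 13 (mod 43) write m = 13 + 43t. Substituting into m ≡ 35 (mod 49) gives 43t ≡ 22 (mod 49), and since 43⁻¹ ≡ 8 (mod 49), t ≡ 29. Hence m ≡ 13 + 43·29 = 1260 (mod 2107).
From m ≡ 1260 (mod 2107) write m = 1260 + 2107t. Substituting into m ≡ 5 (mod 8) gives 2107t ≡ 1 (mod 8), and since 3⁻¹ ≡ 3 (mod 8), t ≡ 3. Hence m ≡ 1260 + 2107·3 = 7581 (mod 16856).
From m ≡ 7581 (mod 16856) write m = 7581 + 16856t. Substituting into m ≡ 18 (mod 19) gives 16856t ≡ 18 (mod 19), and since 3⁻¹ ≡ 13 (mod 19), t ≡ 6. Hence m ≡ 7581 + 16856·6 = 108717 (mod 320264).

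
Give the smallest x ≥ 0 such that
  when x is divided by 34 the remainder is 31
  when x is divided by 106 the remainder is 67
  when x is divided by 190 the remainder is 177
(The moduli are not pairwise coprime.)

gcd(34, 106) = 2 and 2 | (67 − 31), so the pair is consistent; merging gives x ≡ 915 (mod 1802), where 1802 = lcm(34, 106).
gcd(1802, 190) = 2 and 2 | (177 − 915), so the pair is consistent; merging gives x ≡ 101827 (mod 171190), where 171190 = lcm(1802, 190).
The solution is unique modulo lcm(34, 106, 190) = 171190.

101827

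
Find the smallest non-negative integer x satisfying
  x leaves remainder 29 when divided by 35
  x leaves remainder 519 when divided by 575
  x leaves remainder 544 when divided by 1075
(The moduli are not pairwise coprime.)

157494

gcd(35, 575) = 5 and 5 | (519 − 29), so the pair is consistent; merging gives x ≡ 519 (mod 4025), where 4025 = lcm(35, 575).
gcd(4025, 1075) = 25 and 25 | (544 − 519), so the pair is consistent; merging gives x ≡ 157494 (mod 173075), where 173075 = lcm(4025, 1075).
The solution is unique modulo lcm(35, 575, 1075) = 173075.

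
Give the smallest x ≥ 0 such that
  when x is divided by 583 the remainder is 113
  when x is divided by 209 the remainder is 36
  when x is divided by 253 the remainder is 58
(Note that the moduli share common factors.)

64826

Combine the congruences pairwise.
gcd(583, 209) = 11 and 11 | (36 − 113), so the pair is consistent; merging gives x ≡ 9441 (mod 11077), where 11077 = lcm(583, 209).
gcd(11077, 253) = 11 and 11 | (58 − 9441), so the pair is consistent; merging gives x ≡ 64826 (mod 254771), where 254771 = lcm(11077, 253).
The solution is unique modulo lcm(583, 209, 253) = 254771.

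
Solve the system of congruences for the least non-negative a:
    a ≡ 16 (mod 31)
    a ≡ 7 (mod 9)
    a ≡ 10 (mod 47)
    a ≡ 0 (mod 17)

From a ≡ 16 (mod 31) write a = 16 + 31t. Substituting into a ≡ 7 (mod 9) gives 31t ≡ 0 (mod 9), and since 4⁻¹ ≡ 7 (mod 9), t ≡ 0. Hence a ≡ 16 + 31·0 = 16 (mod 279).
From a ≡ 16 (mod 279) write a = 16 + 279t. Substituting into a ≡ 10 (mod 47) gives 279t ≡ 41 (mod 47), and since 44⁻¹ ≡ 31 (mod 47), t ≡ 2. Hence a ≡ 16 + 279·2 = 574 (mod 13113).
From a ≡ 574 (mod 13113) write a = 574 + 13113t. Substituting into a ≡ 0 (mod 17) gives 13113t ≡ 4 (mod 17), and since 6⁻¹ ≡ 3 (mod 17), t ≡ 12. Hence a ≡ 574 + 13113·12 = 157930 (mod 222921).

157930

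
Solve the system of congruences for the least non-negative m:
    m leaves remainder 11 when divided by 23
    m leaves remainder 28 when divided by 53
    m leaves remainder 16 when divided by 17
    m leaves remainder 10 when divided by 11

155583

The moduli are pairwise coprime; N = 23·53·17·11 = 227953.
N/23 = 9911; 9911 ≡ 21 (mod 23); 21·11 ≡ 1, so inverse 11.
N/53 = 4301; 4301 ≡ 8 (mod 53); 8·20 ≡ 1, so inverse 20.
N/17 = 13409; 13409 ≡ 13 (mod 17); 13·4 ≡ 1, so inverse 4.
N/11 = 20723; 20723 ≡ 10 (mod 11); 10·10 ≡ 1, so inverse 10.
m ≡ 11·9911·11 + 28·4301·20 + 16·13409·4 + 10·20723·10 = 6538267.
6538267 mod 227953 = 155583.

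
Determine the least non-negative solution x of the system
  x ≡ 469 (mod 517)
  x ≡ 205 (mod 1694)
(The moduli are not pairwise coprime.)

Combine the congruences pairwise.
gcd(517, 1694) = 11 and 11 | (205 − 469), so the pair is consistent; merging gives x ≡ 64577 (mod 79618), where 79618 = lcm(517, 1694).
The solution is unique modulo lcm(517, 1694) = 79618.

64577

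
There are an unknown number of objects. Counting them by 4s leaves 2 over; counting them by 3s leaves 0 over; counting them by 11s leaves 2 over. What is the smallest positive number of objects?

90

Combine the congruences pairwise.
From N ≡ 2 (mod 4) write N = 2 + 4t. Substituting into N ≡ 0 (mod 3) gives 4t ≡ 1 (mod 3), and since 1⁻¹ ≡ 1 (mod 3), t ≡ 1. Hence N ≡ 2 + 4·1 = 6 (mod 12).
From N ≡ 6 (mod 12) write N = 6 + 12t. Substituting into N ≡ 2 (mod 11) gives 12t ≡ 7 (mod 11), and since 1⁻¹ ≡ 1 (mod 11), t ≡ 7. Hence N ≡ 6 + 12·7 = 90 (mod 132).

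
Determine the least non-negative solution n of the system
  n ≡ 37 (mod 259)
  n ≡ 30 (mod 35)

555

gcd(259, 35) = 7 and 7 | (30 − 37), so the pair is consistent; merging gives n ≡ 555 (mod 1295), where 1295 = lcm(259, 35).
The solution is unique modulo lcm(259, 35) = 1295.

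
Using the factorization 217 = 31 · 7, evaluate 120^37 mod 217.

15

Mod 31: 120 ≡ 27; by Fermat, exponent reduces to 37 mod 30 = 7; 27^7 ≡ 15 (mod 31).
Mod 7: 120 ≡ 1; by Fermat, exponent reduces to 37 mod 6 = 1; 1^1 ≡ 1 (mod 7).
Combine by CRT: x ≡ 15 (mod 31), x ≡ 1 (mod 7) ⇒ x ≡ 15 (mod 217).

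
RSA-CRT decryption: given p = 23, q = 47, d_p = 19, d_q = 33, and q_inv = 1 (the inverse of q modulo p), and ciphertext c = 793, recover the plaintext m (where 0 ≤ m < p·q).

m₁ = c^(d_p) mod p: c ≡ 11 (mod 23), and 11^19 mod 23 = 15.
m₂ = c^(d_q) mod q: c ≡ 41 (mod 47), and 41^33 mod 47 = 29.
h = q_inv·(m₁ − m₂) mod p = 1·(15 − 29) mod 23 = 9.
m = m₂ + h·q = 29 + 9·47 = 452.

452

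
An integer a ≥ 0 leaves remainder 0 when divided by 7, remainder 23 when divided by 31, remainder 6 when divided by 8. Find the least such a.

798

The moduli are pairwise coprime; N = 7·31·8 = 1736.
N/7 = 248; 248 ≡ 3 (mod 7); 3·5 ≡ 1, so inverse 5.
N/31 = 56; 56 ≡ 25 (mod 31); 25·5 ≡ 1, so inverse 5.
N/8 = 217; 217 ≡ 1 (mod 8), inverse 1.
a ≡ 0·248·5 + 23·56·5 + 6·217·1 = 7742.
7742 mod 1736 = 798.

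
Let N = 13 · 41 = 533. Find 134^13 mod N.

Mod 13: 134 ≡ 4; by Fermat, exponent reduces to 13 mod 12 = 1; 4^1 ≡ 4 (mod 13).
Mod 41: 134 ≡ 11; 11^13 ≡ 7 (mod 41).
Combine by CRT: x ≡ 4 (mod 13), x ≡ 7 (mod 41) ⇒ x ≡ 212 (mod 533).

212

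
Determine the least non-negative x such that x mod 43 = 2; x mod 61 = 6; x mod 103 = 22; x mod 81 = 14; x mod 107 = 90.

From x ≡ 2 (mod 43) write x = 2 + 43t. Substituting into x ≡ 6 (mod 61) gives 43t ≡ 4 (mod 61), and since 43⁻¹ ≡ 44 (mod 61), t ≡ 54. Hence x ≡ 2 + 43·54 = 2324 (mod 2623).
From x ≡ 2324 (mod 2623) write x = 2324 + 2623t. Substituting into x ≡ 22 (mod 103) gives 2623t ≡ 67 (mod 103), and since 48⁻¹ ≡ 88 (mod 103), t ≡ 25. Hence x ≡ 2324 + 2623·25 = 67899 (mod 270169).
From x ≡ 67899 (mod 270169) write x = 67899 + 270169t. Substituting into x ≡ 14 (mod 81) gives 270169t ≡ 74 (mod 81), and since 34⁻¹ ≡ 31 (mod 81), t ≡ 26. Hence x ≡ 67899 + 270169·26 = 7092293 (mod 21883689).
From x ≡ 7092293 (mod 21883689) write x = 7092293 + 21883689t. Substituting into x ≡ 90 (mod 107) gives 21883689t ≡ 78 (mod 107), and since 49⁻¹ ≡ 83 (mod 107), t ≡ 54. Hence x ≡ 7092293 + 21883689·54 = 1188811499 (mod 2341554723).

1188811499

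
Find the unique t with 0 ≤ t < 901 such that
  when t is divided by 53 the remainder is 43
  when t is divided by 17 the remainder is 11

From t ≡ 43 (mod 53) write t = 43 + 53s. Substituting into t ≡ 11 (mod 17) gives 53s ≡ 2 (mod 17), and since 2⁻¹ ≡ 9 (mod 17), s ≡ 1. Hence t ≡ 43 + 53·1 = 96 (mod 901).

96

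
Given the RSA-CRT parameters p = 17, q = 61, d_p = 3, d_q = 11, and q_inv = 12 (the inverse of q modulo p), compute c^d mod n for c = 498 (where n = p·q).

567

m₁ = c^(d_p) mod p: c ≡ 5 (mod 17), and 5^3 mod 17 = 6.
m₂ = c^(d_q) mod q: c ≡ 10 (mod 61), and 10^11 mod 61 = 18.
h = q_inv·(m₁ − m₂) mod p = 12·(6 − 18) mod 17 = 9.
m = m₂ + h·q = 18 + 9·61 = 567.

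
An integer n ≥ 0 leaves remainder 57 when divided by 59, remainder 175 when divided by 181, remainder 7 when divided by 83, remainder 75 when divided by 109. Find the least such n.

70972809

The moduli are pairwise coprime; M = 59·181·83·109 = 96612913.
M/59 = 1637507; 1637507 ≡ 21 (mod 59); 21·45 ≡ 1, so inverse 45.
M/181 = 533773; 533773 ≡ 4 (mod 181); 4·136 ≡ 1, so inverse 136.
M/83 = 1164011; 1164011 ≡ 19 (mod 83); 19·35 ≡ 1, so inverse 35.
M/109 = 886357; 886357 ≡ 78 (mod 109); 78·7 ≡ 1, so inverse 7.
n ≡ 57·1637507·45 + 175·533773·136 + 7·1164011·35 + 75·886357·7 = 17654522975.
17654522975 mod 96612913 = 70972809.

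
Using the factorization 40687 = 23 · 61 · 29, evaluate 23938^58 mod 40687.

Mod 23: 23938 ≡ 18; by Fermat, exponent reduces to 58 mod 22 = 14; 18^14 ≡ 13 (mod 23).
Mod 61: 23938 ≡ 26; 26^58 ≡ 49 (mod 61).
Mod 29: 23938 ≡ 13; by Fermat, exponent reduces to 58 mod 28 = 2; 13^2 ≡ 24 (mod 29).
Combine by CRT: x ≡ 13 (mod 23), x ≡ 49 (mod 61), x ≡ 24 (mod 29) ⇒ x ≡ 36100 (mod 40687).

36100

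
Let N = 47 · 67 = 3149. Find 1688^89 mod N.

481

Mod 47: 1688 ≡ 43; by Fermat, exponent reduces to 89 mod 46 = 43; 43^43 ≡ 11 (mod 47).
Mod 67: 1688 ≡ 13; by Fermat, exponent reduces to 89 mod 66 = 23; 13^23 ≡ 12 (mod 67).
Combine by CRT: x ≡ 11 (mod 47), x ≡ 12 (mod 67) ⇒ x ≡ 481 (mod 3149).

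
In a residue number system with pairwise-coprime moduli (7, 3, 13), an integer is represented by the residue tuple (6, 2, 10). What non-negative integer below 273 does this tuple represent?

62

The moduli are pairwise coprime; N = 7·3·13 = 273.
N/7 = 39; 39 ≡ 4 (mod 7); 4·2 ≡ 1, so inverse 2.
N/3 = 91; 91 ≡ 1 (mod 3), inverse 1.
N/13 = 21; 21 ≡ 8 (mod 13); 8·5 ≡ 1, so inverse 5.
x ≡ 6·39·2 + 2·91·1 + 10·21·5 = 1700.
1700 mod 273 = 62.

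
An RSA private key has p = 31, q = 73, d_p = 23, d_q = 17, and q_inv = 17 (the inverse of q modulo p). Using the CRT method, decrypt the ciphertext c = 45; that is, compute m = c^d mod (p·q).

1227

m₁ = c^(d_p) mod p: c ≡ 14 (mod 31), and 14^23 mod 31 = 18.
m₂ = c^(d_q) mod q: c ≡ 45 (mod 73), and 45^17 mod 73 = 59.
h = q_inv·(m₁ − m₂) mod p = 17·(18 − 59) mod 31 = 16.
m = m₂ + h·q = 59 + 16·73 = 1227.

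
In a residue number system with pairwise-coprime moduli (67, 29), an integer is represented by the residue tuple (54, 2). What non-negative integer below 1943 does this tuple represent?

1394

From x ≡ 54 (mod 67) write x = 54 + 67t. Substituting into x ≡ 2 (mod 29) gives 67t ≡ 6 (mod 29), and since 9⁻¹ ≡ 13 (mod 29), t ≡ 20. Hence x ≡ 54 + 67·20 = 1394 (mod 1943).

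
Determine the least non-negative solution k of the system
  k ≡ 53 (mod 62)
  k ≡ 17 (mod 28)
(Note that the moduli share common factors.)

gcd(62, 28) = 2 and 2 | (17 − 53), so the pair is consistent; merging gives k ≡ 549 (mod 868), where 868 = lcm(62, 28).
The solution is unique modulo lcm(62, 28) = 868.

549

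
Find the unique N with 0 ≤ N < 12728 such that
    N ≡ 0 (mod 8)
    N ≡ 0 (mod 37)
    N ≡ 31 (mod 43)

The moduli are pairwise coprime; M = 8·37·43 = 12728.
M/8 = 1591; 1591 ≡ 7 (mod 8); 7·7 ≡ 1, so inverse 7.
M/37 = 344; 344 ≡ 11 (mod 37); 11·27 ≡ 1, so inverse 27.
M/43 = 296; 296 ≡ 38 (mod 43); 38·17 ≡ 1, so inverse 17.
N ≡ 0·1591·7 + 0·344·27 + 31·296·17 = 155992.
155992 mod 12728 = 3256.

3256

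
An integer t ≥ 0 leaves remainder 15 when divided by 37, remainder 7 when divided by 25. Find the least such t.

607

Combine the congruences pairwise.
From t ≡ 15 (mod 37) write t = 15 + 37s. Substituting into t ≡ 7 (mod 25) gives 37s ≡ 17 (mod 25), and since 12⁻¹ ≡ 23 (mod 25), s ≡ 16. Hence t ≡ 15 + 37·16 = 607 (mod 925).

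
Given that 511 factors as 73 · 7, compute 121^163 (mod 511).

317

Mod 73: 121 ≡ 48; by Fermat, exponent reduces to 163 mod 72 = 19; 48^19 ≡ 25 (mod 73).
Mod 7: 121 ≡ 2; by Fermat, exponent reduces to 163 mod 6 = 1; 2^1 ≡ 2 (mod 7).
Combine by CRT: x ≡ 25 (mod 73), x ≡ 2 (mod 7) ⇒ x ≡ 317 (mod 511).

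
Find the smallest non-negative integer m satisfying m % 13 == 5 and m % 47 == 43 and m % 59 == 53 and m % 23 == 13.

The moduli are pairwise coprime; N = 13·47·59·23 = 829127.
N/13 = 63779; 63779 ≡ 1 (mod 13), inverse 1.
N/47 = 17641; 17641 ≡ 16 (mod 47); 16·3 ≡ 1, so inverse 3.
N/59 = 14053; 14053 ≡ 11 (mod 59); 11·43 ≡ 1, so inverse 43.
N/23 = 36049; 36049 ≡ 8 (mod 23); 8·3 ≡ 1, so inverse 3.
m ≡ 5·63779·1 + 43·17641·3 + 53·14053·43 + 13·36049·3 = 36027282.
36027282 mod 829127 = 374821.

374821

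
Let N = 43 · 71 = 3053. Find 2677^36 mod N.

2677

Mod 43: 2677 ≡ 11; 11^36 ≡ 11 (mod 43).
Mod 71: 2677 ≡ 50; 50^36 ≡ 50 (mod 71).
Combine by CRT: x ≡ 11 (mod 43), x ≡ 50 (mod 71) ⇒ x ≡ 2677 (mod 3053).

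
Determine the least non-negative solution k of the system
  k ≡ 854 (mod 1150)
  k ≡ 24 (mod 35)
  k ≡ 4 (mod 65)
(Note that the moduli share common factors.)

gcd(1150, 35) = 5 and 5 | (24 − 854), so the pair is consistent; merging gives k ≡ 6604 (mod 8050), where 8050 = lcm(1150, 35).
gcd(8050, 65) = 5 and 5 | (4 − 6604), so the pair is consistent; merging gives k ≡ 87104 (mod 104650), where 104650 = lcm(8050, 65).
The solution is unique modulo lcm(1150, 35, 65) = 104650.

87104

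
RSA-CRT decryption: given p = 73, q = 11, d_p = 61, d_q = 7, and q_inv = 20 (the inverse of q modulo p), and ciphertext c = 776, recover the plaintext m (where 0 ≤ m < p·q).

m₁ = c^(d_p) mod p: c ≡ 46 (mod 73), and 46^61 mod 73 = 46.
m₂ = c^(d_q) mod q: c ≡ 6 (mod 11), and 6^7 mod 11 = 8.
h = q_inv·(m₁ − m₂) mod p = 20·(46 − 8) mod 73 = 30.
m = m₂ + h·q = 8 + 30·11 = 338.

338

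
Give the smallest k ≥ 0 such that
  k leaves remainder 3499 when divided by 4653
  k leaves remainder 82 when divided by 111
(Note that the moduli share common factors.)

gcd(4653, 111) = 3 and 3 | (82 − 3499), so the pair is consistent; merging gives k ≡ 105865 (mod 172161), where 172161 = lcm(4653, 111).
The solution is unique modulo lcm(4653, 111) = 172161.

105865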